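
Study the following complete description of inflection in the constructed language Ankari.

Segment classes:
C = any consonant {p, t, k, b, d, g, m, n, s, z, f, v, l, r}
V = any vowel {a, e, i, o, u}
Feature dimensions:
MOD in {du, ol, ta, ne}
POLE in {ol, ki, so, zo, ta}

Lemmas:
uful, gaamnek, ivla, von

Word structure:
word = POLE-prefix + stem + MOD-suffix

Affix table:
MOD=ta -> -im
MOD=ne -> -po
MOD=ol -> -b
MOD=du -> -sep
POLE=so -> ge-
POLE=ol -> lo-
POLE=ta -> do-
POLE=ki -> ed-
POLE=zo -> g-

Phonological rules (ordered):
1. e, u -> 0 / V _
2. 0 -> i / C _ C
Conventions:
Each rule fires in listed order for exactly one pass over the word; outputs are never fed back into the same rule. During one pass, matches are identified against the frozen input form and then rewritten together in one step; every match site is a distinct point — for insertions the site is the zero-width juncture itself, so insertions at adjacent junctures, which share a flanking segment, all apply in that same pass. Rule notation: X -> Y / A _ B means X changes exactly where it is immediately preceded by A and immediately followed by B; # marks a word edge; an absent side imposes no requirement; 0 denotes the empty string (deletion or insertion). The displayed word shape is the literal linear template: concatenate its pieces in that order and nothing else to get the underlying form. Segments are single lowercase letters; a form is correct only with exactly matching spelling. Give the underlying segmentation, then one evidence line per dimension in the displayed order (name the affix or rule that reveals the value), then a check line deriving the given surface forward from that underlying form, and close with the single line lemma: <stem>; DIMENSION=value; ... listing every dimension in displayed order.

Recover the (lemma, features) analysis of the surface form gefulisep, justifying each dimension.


underlying: ge-uful-sep
MOD=du - signalled by the affix -sep
POLE=so - signalled by the affix ge-
check: geufulsep -> gefulsep -> gefulisep
lemma: uful; MOD=du; POLE=so


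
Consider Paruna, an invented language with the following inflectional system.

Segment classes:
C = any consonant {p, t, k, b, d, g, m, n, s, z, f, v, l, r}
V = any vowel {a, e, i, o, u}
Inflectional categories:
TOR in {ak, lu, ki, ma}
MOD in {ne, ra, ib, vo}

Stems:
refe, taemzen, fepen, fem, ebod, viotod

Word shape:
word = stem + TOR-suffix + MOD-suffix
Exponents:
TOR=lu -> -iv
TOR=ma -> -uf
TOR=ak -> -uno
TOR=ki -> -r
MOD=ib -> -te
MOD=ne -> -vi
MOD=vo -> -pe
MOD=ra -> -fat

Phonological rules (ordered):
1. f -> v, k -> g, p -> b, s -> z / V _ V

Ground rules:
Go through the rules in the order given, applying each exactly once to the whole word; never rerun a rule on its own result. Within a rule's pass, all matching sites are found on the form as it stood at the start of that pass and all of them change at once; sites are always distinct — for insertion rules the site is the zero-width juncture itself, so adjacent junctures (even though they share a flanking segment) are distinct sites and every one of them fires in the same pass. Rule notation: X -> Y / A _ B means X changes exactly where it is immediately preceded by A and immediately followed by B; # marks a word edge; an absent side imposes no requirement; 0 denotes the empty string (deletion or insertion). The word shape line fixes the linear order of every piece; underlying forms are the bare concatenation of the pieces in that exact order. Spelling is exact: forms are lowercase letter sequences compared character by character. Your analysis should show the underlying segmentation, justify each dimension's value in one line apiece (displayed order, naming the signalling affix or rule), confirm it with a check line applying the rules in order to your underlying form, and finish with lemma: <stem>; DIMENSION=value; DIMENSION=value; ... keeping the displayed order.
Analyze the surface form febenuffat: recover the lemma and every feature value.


underlying: fepen-uf-fat
TOR=ma - signalled by the affix -uf
MOD=ra - signalled by the affix -fat
check: fepenuffat -> febenuffat
lemma: fepen; TOR=ma; MOD=ra


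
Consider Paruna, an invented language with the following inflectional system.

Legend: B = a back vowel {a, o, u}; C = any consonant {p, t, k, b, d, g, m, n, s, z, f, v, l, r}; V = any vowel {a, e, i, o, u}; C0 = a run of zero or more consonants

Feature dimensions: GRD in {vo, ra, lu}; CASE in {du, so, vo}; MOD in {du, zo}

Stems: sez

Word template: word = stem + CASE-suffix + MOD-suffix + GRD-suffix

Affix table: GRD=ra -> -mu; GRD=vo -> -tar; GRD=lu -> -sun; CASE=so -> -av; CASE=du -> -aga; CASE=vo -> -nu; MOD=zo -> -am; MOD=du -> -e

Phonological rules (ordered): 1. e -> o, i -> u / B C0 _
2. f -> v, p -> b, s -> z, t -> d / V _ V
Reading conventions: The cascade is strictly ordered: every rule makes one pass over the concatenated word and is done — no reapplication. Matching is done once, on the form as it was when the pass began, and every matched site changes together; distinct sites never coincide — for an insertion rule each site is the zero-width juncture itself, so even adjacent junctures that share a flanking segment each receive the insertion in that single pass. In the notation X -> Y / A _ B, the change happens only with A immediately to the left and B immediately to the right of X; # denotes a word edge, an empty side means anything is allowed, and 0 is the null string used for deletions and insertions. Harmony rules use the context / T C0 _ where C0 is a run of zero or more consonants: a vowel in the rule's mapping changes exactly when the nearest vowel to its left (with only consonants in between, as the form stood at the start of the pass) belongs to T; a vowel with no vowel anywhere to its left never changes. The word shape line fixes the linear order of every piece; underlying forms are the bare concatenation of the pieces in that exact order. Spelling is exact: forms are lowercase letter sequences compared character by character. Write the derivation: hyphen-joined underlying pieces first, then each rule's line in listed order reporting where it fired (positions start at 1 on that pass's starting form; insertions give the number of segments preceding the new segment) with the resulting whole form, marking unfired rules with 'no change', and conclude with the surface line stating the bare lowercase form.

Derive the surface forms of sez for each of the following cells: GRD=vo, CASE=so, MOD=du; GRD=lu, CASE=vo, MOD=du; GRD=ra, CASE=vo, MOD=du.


cell GRD=vo, CASE=so, MOD=du:
underlying: sez-av-e-tar
1. e -> o, i -> u / B C0 _: fires at position(s) 6: sezavotar
2. f -> v, p -> b, s -> z, t -> d / V _ V: fires at position(s) 7: sezavodar
surface: sezavodar

cell GRD=lu, CASE=vo, MOD=du:
underlying: sez-nu-e-sun
1. e -> o, i -> u / B C0 _: fires at position(s) 6: seznuosun
2. f -> v, p -> b, s -> z, t -> d / V _ V: fires at position(s) 7: seznuozun
surface: seznuozun

cell GRD=ra, CASE=vo, MOD=du:
underlying: sez-nu-e-mu
1. e -> o, i -> u / B C0 _: fires at position(s) 6: seznuomu
2. f -> v, p -> b, s -> z, t -> d / V _ V: no change
surface: seznuomu


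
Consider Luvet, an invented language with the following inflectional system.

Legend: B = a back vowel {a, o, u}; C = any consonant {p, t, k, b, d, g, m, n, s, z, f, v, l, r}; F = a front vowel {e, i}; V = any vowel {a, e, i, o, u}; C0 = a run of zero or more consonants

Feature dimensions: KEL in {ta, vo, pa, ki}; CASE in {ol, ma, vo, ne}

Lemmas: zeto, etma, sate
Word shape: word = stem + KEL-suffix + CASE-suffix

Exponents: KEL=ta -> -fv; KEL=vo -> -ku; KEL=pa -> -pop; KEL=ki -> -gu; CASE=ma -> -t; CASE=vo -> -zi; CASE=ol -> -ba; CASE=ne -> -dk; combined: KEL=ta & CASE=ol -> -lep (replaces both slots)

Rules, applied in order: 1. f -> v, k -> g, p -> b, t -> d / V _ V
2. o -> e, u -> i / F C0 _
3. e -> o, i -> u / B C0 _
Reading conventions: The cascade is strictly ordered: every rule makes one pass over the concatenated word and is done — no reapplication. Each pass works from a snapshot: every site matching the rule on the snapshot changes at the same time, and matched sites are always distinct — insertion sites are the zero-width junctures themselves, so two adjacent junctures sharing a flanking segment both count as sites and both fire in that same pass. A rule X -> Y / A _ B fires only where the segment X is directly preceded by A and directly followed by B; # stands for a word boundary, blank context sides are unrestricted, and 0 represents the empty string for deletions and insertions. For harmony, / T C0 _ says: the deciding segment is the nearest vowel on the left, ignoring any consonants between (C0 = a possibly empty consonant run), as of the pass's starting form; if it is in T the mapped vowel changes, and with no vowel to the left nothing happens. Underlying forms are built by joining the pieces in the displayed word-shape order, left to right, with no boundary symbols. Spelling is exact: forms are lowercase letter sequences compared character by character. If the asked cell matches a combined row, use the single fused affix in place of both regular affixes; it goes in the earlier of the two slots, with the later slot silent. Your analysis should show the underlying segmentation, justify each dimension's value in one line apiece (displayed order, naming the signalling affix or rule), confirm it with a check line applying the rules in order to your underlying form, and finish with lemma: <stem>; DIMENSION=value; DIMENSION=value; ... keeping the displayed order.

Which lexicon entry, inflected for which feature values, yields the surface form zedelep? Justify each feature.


underlying: zeto-lep
KEL=ta - signalled by the combined affix row
CASE=ol - signalled by the combined affix row
check: zetolep -> zedolep -> zedelep -> zedelep
lemma: zeto; KEL=ta; CASE=ol


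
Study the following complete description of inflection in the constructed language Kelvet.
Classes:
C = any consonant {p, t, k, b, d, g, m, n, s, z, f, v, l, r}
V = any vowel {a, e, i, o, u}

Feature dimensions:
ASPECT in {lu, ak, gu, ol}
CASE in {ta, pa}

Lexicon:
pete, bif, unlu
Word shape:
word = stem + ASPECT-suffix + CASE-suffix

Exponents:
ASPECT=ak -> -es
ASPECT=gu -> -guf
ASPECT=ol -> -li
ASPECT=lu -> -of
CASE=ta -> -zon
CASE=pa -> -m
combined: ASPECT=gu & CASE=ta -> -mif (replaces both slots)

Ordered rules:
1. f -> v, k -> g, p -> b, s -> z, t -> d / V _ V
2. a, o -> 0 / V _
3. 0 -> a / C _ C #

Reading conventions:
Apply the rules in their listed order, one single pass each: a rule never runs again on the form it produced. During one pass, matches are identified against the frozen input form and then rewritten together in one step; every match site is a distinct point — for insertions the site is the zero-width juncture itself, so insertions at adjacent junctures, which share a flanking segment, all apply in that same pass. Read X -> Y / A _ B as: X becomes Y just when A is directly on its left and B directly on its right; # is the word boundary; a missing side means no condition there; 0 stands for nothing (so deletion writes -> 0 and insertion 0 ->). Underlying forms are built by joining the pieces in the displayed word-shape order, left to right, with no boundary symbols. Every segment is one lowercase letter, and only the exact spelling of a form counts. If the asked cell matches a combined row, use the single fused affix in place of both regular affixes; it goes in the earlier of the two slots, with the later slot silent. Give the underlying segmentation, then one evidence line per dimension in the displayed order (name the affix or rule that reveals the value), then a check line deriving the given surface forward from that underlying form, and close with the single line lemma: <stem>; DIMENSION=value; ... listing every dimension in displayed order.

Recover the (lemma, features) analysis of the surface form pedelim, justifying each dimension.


underlying: pete-li-m
ASPECT=ol - signalled by the affix -li
CASE=pa - signalled by the affix -m
check: petelim -> pedelim -> pedelim -> pedelim
lemma: pete; ASPECT=ol; CASE=pa


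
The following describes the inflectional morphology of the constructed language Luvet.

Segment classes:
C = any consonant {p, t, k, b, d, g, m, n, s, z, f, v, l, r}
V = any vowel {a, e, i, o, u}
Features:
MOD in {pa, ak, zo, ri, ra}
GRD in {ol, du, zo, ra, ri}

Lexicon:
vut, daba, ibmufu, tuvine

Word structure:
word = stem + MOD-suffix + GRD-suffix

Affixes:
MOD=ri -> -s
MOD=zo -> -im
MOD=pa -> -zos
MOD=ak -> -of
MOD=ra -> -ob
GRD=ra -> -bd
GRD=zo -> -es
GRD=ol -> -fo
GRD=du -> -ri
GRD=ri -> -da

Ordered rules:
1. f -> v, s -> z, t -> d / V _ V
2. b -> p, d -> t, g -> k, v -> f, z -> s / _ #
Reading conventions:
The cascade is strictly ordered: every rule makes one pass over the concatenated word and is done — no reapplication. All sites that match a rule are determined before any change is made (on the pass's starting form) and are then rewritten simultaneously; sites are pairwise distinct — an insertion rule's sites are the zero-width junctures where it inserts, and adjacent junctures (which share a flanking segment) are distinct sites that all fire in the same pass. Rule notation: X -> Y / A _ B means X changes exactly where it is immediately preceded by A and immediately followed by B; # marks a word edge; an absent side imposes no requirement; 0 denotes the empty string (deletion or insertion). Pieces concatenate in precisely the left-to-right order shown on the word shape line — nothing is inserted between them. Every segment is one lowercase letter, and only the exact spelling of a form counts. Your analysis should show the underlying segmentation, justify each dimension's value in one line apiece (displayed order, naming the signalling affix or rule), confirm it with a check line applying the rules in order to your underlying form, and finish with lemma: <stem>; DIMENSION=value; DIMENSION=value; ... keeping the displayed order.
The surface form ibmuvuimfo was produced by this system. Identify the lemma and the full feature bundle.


underlying: ibmufu-im-fo
MOD=zo - signalled by the affix -im
GRD=ol - signalled by the affix -fo
check: ibmufuimfo -> ibmuvuimfo -> ibmuvuimfo
lemma: ibmufu; MOD=zo; GRD=ol


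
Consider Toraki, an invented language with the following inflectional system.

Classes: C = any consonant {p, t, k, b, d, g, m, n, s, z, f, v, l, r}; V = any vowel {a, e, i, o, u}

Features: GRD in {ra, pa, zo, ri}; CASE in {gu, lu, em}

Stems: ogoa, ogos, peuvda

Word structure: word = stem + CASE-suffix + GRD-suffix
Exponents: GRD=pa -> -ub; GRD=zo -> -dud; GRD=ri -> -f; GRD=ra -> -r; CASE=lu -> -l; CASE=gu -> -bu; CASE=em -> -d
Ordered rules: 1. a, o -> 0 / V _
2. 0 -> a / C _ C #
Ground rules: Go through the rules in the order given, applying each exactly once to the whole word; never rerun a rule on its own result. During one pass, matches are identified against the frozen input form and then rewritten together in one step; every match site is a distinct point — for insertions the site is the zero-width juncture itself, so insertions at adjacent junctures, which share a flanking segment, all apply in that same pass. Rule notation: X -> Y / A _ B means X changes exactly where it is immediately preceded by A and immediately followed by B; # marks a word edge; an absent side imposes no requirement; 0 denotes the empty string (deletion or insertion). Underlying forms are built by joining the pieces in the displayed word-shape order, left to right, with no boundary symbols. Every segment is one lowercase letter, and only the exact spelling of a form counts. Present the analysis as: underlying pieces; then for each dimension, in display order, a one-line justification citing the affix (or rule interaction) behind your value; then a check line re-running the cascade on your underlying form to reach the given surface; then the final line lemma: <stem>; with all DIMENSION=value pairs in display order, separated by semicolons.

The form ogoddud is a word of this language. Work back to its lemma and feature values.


underlying: ogoa-d-dud
GRD=zo - signalled by the affix -dud
CASE=em - signalled by the affix -d
check: ogoaddud -> ogoddud -> ogoddud
lemma: ogoa; GRD=zo; CASE=em


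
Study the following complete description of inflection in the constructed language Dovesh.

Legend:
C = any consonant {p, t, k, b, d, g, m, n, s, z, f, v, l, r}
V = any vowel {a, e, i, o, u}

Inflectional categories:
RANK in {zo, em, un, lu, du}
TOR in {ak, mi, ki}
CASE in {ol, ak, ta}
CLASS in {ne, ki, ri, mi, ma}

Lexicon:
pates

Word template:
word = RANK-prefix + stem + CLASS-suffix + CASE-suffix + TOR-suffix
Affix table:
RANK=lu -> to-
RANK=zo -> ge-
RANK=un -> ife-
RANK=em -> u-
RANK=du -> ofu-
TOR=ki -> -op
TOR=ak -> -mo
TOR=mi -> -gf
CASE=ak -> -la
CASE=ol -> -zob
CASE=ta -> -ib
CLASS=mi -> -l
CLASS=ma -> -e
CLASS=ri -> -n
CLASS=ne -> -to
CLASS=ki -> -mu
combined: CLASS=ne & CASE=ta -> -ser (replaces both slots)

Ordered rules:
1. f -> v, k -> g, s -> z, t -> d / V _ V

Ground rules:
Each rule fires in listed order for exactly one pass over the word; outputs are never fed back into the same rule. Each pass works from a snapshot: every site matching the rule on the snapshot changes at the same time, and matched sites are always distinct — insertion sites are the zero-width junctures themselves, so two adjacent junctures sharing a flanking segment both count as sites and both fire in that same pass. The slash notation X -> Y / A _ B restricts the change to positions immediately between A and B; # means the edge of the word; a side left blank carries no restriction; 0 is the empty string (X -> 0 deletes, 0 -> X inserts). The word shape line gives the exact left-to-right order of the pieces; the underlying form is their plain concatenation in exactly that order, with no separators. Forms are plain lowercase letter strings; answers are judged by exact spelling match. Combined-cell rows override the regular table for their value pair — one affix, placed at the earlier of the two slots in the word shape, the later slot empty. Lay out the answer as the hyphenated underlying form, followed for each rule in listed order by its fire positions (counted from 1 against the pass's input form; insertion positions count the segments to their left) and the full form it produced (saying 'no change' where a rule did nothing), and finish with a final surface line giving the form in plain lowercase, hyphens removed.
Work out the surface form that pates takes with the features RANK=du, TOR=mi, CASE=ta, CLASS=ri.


underlying: ofu-pates-n-ib-gf
1. f -> v, k -> g, s -> z, t -> d / V _ V: fires at position(s) 2, 6: ovupadesnibgf
surface: ovupadesnibgf


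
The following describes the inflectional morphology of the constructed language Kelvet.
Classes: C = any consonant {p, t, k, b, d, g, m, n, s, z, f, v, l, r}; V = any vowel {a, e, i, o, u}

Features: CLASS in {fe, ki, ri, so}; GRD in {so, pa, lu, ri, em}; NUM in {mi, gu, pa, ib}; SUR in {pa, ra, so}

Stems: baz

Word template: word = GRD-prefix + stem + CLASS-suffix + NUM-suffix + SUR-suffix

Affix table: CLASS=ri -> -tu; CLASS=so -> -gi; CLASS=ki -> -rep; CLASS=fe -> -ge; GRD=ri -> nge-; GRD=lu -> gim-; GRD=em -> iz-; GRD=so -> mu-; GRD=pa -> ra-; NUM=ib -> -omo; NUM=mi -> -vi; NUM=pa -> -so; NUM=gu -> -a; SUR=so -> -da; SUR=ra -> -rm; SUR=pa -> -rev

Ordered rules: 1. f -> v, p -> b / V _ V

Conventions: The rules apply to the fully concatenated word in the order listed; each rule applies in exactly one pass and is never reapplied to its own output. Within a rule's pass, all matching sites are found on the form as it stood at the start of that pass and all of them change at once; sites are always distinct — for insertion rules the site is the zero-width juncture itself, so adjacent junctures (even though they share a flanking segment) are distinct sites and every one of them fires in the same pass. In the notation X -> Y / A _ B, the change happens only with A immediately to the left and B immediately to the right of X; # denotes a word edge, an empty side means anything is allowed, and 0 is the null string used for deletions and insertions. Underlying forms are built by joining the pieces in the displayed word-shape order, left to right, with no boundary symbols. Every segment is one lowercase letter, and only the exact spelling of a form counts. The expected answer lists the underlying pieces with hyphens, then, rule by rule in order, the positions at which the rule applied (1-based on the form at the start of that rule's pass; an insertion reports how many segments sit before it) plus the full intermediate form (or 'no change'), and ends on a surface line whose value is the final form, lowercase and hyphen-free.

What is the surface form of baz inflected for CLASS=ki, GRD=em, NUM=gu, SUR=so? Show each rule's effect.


underlying: iz-baz-rep-a-da
1. f -> v, p -> b / V _ V: fires at position(s) 8: izbazrebada
surface: izbazrebada


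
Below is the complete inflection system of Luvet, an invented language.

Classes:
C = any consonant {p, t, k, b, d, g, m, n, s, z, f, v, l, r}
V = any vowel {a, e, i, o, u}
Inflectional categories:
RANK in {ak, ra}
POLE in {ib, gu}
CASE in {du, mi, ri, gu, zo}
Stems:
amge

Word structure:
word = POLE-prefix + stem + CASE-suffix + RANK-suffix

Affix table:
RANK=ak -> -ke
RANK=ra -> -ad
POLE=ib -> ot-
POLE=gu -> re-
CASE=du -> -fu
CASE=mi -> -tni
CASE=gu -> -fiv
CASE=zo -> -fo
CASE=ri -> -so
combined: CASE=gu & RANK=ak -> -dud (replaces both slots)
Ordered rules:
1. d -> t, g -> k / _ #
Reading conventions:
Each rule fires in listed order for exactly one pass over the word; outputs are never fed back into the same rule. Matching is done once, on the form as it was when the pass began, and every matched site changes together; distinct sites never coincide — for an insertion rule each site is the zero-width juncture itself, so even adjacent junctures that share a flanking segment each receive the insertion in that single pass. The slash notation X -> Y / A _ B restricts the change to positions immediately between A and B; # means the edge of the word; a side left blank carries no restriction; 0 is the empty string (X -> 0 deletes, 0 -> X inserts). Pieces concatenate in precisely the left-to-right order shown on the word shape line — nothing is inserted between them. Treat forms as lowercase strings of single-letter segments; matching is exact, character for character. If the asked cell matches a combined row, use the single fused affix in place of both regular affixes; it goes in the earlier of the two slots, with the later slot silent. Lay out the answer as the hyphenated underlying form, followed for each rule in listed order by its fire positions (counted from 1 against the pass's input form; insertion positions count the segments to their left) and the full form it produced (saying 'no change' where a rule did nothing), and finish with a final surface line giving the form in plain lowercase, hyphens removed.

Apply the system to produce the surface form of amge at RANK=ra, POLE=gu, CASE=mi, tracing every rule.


underlying: re-amge-tni-ad
1. d -> t, g -> k / _ #: fires at position(s) 11: reamgetniat
surface: reamgetniat


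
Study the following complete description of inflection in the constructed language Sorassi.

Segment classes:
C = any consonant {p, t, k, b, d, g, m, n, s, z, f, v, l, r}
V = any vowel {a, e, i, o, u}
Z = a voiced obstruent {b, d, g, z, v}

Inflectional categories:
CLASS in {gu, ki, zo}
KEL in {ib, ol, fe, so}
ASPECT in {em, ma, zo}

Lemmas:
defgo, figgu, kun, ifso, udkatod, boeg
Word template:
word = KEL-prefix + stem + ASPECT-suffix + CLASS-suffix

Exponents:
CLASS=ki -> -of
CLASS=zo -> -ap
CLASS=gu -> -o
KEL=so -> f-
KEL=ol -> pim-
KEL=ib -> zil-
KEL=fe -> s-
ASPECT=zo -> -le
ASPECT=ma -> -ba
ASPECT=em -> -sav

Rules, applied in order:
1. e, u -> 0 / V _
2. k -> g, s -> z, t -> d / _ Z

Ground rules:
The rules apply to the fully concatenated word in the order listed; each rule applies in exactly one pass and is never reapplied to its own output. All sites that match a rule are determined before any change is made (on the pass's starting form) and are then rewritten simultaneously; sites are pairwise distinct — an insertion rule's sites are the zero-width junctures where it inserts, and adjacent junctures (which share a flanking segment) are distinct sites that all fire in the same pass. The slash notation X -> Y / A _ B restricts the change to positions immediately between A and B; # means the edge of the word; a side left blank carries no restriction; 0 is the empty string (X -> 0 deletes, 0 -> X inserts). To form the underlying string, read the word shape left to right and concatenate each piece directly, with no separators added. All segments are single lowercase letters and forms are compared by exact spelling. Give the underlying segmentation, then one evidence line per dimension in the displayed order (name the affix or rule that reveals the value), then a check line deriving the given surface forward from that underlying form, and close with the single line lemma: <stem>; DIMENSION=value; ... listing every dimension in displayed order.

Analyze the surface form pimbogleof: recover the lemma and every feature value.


underlying: pim-boeg-le-of
CLASS=ki - signalled by the affix -of
KEL=ol - signalled by the affix pim-
ASPECT=zo - signalled by the affix -le
check: pimboegleof -> pimbogleof -> pimbogleof
lemma: boeg; CLASS=ki; KEL=ol; ASPECT=zo


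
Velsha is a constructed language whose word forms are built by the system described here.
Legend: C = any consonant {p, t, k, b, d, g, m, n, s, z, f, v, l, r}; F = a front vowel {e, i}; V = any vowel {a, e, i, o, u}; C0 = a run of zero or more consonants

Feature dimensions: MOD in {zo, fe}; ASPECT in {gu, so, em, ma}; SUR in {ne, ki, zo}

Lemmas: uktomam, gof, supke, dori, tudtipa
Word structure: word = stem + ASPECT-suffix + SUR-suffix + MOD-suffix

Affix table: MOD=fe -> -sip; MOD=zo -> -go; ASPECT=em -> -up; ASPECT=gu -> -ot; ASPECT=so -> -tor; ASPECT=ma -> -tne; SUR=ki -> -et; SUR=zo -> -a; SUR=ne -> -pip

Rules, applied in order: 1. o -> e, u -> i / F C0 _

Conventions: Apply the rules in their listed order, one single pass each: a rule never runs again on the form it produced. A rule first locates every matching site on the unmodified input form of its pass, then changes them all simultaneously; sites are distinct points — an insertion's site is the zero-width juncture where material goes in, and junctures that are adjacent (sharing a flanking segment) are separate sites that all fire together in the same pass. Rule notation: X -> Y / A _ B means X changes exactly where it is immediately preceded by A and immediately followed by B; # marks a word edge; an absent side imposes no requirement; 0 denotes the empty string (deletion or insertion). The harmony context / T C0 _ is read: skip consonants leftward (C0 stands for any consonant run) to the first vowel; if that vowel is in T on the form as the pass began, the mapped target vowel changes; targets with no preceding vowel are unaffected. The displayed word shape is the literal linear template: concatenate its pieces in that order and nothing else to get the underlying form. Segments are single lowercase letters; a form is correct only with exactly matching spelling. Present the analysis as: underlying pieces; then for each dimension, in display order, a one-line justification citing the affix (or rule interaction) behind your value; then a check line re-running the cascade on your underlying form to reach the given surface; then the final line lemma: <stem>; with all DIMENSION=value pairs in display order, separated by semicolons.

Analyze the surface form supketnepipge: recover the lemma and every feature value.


underlying: supke-tne-pip-go
MOD=zo - signalled by the affix -go
ASPECT=ma - signalled by the affix -tne
SUR=ne - signalled by the affix -pip
check: supketnepipgo -> supketnepipge
lemma: supke; MOD=zo; ASPECT=ma; SUR=ne


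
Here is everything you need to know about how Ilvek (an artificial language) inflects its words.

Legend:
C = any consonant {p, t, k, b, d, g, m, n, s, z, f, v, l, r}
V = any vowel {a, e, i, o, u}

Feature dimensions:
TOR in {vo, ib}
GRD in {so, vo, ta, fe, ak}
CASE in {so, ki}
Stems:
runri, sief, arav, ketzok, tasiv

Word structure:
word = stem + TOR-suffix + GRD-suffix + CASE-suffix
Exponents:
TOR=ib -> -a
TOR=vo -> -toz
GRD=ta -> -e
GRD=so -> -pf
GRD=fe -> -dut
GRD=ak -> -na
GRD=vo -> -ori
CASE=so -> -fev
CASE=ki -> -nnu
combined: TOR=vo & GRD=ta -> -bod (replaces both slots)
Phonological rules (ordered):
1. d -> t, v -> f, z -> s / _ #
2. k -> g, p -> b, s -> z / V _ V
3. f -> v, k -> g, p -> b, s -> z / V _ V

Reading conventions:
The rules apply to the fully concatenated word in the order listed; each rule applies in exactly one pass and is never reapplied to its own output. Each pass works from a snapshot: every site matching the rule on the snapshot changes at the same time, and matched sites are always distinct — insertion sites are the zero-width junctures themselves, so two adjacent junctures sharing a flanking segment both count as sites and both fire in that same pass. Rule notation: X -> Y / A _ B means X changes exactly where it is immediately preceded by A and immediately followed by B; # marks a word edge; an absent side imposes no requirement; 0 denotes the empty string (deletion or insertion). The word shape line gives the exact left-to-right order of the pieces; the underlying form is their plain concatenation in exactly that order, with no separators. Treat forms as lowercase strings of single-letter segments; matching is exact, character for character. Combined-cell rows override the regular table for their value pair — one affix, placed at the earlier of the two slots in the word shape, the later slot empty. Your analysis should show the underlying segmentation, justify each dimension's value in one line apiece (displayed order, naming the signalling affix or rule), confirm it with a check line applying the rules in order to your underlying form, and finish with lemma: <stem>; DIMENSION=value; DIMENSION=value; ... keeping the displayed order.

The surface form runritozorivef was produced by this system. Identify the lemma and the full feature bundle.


underlying: runri-toz-ori-fev
TOR=vo - signalled by the affix -toz
GRD=vo - signalled by the affix -ori
CASE=so - signalled by the affix -fev
check: runritozorifev -> runritozorifef -> runritozorifef -> runritozorivef
lemma: runri; TOR=vo; GRD=vo; CASE=so


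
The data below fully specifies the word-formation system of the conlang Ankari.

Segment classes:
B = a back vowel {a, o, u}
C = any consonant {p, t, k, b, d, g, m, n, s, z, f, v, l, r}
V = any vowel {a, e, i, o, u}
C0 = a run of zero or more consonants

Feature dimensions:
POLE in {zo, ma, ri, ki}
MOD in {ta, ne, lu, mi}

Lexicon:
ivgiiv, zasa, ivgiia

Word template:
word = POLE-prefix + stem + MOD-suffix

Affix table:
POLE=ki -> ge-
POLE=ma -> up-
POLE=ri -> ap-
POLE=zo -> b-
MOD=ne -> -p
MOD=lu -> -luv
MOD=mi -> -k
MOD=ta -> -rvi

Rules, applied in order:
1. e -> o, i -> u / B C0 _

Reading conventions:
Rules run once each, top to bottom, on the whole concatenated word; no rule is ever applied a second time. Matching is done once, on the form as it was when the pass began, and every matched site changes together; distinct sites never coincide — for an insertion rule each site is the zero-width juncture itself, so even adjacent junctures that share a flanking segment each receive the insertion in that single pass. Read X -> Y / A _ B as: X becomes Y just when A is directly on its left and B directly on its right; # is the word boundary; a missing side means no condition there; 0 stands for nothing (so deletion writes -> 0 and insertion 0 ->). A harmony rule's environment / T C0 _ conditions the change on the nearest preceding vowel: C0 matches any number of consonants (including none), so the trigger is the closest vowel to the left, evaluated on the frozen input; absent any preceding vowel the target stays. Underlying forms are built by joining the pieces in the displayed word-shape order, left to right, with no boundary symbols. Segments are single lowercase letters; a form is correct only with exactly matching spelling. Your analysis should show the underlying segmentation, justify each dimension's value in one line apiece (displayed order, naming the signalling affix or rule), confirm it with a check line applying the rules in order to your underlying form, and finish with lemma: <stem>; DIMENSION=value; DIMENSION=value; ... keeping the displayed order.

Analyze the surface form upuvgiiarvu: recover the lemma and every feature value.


underlying: up-ivgiia-rvi
POLE=ma - signalled by the affix up-
MOD=ta - signalled by the affix -rvi
check: upivgiiarvi -> upuvgiiarvu
lemma: ivgiia; POLE=ma; MOD=ta


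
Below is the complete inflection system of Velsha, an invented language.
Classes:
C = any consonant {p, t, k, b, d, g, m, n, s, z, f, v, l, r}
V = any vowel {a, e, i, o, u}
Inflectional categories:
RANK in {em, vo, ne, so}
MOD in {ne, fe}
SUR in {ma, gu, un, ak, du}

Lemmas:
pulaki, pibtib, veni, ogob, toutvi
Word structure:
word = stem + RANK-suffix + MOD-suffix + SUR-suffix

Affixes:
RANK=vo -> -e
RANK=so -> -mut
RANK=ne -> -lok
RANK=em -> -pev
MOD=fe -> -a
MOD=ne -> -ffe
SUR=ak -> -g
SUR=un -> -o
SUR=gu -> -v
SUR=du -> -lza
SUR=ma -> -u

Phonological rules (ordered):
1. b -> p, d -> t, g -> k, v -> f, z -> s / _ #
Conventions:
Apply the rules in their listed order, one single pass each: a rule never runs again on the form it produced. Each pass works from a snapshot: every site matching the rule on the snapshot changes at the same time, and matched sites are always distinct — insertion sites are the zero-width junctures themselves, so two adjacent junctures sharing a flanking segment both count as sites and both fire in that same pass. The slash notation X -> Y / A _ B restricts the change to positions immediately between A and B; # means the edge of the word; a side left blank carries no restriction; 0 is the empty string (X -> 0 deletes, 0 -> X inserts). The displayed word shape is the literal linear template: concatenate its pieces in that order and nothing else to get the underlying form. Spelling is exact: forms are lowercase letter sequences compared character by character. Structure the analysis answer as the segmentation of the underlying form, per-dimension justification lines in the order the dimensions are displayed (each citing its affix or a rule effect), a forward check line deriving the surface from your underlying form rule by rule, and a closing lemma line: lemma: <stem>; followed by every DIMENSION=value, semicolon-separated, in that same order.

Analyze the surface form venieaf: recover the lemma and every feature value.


underlying: veni-e-a-v
RANK=vo - signalled by the affix -e
MOD=fe - signalled by the affix -a
SUR=gu - signalled by the affix -v
check: venieav -> venieaf
lemma: veni; RANK=vo; MOD=fe; SUR=gu


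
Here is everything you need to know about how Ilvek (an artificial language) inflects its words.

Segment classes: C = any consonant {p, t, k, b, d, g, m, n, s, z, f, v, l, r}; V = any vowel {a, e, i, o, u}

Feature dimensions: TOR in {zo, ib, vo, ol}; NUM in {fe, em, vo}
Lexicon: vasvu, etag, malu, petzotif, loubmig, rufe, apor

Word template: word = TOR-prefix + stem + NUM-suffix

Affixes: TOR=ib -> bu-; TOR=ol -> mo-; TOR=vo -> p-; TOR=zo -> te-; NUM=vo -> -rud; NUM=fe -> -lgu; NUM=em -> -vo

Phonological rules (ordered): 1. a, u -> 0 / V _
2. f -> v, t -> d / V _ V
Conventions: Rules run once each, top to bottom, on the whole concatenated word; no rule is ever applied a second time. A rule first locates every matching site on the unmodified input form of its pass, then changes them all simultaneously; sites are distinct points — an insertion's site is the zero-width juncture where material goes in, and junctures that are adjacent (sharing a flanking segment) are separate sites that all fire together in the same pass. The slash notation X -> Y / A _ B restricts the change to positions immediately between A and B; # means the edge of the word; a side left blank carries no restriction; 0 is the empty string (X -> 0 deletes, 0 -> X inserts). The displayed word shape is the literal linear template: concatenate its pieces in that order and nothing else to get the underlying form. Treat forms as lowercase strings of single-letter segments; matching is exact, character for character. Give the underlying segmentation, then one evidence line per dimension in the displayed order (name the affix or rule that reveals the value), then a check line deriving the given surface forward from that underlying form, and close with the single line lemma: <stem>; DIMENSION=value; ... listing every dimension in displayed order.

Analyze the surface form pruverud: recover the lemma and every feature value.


underlying: p-rufe-rud
TOR=vo - signalled by the affix p-
NUM=vo - signalled by the affix -rud
check: pruferud -> pruferud -> pruverud
lemma: rufe; TOR=vo; NUM=vo


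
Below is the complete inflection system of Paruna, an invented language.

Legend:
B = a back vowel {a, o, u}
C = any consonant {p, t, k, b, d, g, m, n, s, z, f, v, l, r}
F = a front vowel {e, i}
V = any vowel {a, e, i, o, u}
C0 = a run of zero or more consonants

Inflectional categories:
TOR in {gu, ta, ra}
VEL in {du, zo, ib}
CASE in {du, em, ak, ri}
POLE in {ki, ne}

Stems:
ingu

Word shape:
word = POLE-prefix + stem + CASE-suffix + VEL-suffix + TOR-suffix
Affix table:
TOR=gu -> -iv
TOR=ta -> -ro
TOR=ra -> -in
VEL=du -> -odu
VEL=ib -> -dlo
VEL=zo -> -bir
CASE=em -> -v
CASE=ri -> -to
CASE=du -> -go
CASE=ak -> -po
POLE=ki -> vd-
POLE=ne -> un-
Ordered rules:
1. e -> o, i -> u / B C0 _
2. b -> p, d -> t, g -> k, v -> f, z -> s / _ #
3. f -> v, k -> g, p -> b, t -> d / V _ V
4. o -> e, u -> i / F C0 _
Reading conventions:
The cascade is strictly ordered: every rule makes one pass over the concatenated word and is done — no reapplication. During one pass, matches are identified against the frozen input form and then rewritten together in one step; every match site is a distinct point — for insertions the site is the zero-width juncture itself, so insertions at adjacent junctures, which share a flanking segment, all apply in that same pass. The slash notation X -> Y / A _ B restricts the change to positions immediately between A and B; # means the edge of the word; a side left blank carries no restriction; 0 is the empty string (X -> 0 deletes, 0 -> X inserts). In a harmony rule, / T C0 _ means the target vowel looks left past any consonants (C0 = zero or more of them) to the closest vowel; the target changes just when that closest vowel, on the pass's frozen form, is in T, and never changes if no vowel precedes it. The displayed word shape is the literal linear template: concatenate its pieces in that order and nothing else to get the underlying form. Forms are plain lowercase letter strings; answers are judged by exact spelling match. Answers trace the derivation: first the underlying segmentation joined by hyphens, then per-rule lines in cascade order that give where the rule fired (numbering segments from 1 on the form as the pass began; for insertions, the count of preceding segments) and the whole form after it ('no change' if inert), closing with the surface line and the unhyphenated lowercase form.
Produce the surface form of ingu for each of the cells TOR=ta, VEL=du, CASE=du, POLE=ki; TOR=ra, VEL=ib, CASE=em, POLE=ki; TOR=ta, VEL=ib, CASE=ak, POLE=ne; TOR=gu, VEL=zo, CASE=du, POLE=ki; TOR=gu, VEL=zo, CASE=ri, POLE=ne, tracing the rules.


cell TOR=ta, VEL=du, CASE=du, POLE=ki:
underlying: vd-ingu-go-odu-ro
1. e -> o, i -> u / B C0 _: no change
2. b -> p, d -> t, g -> k, v -> f, z -> s / _ #: no change
3. f -> v, k -> g, p -> b, t -> d / V _ V: no change
4. o -> e, u -> i / F C0 _: fires at position(s) 6: vdingigooduro
surface: vdingigooduro

cell TOR=ra, VEL=ib, CASE=em, POLE=ki:
underlying: vd-ingu-v-dlo-in
1. e -> o, i -> u / B C0 _: fires at position(s) 11: vdinguvdloun
2. b -> p, d -> t, g -> k, v -> f, z -> s / _ #: no change
3. f -> v, k -> g, p -> b, t -> d / V _ V: no change
4. o -> e, u -> i / F C0 _: fires at position(s) 6: vdingivdloun
surface: vdingivdloun

cell TOR=ta, VEL=ib, CASE=ak, POLE=ne:
underlying: un-ingu-po-dlo-ro
1. e -> o, i -> u / B C0 _: fires at position(s) 3: unungupodloro
2. b -> p, d -> t, g -> k, v -> f, z -> s / _ #: no change
3. f -> v, k -> g, p -> b, t -> d / V _ V: fires at position(s) 7: unungubodloro
4. o -> e, u -> i / F C0 _: no change
surface: unungubodloro

cell TOR=gu, VEL=zo, CASE=du, POLE=ki:
underlying: vd-ingu-go-bir-iv
1. e -> o, i -> u / B C0 _: fires at position(s) 10: vdingugoburiv
2. b -> p, d -> t, g -> k, v -> f, z -> s / _ #: fires at position(s) 13: vdingugoburif
3. f -> v, k -> g, p -> b, t -> d / V _ V: no change
4. o -> e, u -> i / F C0 _: fires at position(s) 6: vdingigoburif
surface: vdingigoburif

cell TOR=gu, VEL=zo, CASE=ri, POLE=ne:
underlying: un-ingu-to-bir-iv
1. e -> o, i -> u / B C0 _: fires at position(s) 3, 10: unungutoburiv
2. b -> p, d -> t, g -> k, v -> f, z -> s / _ #: fires at position(s) 13: unungutoburif
3. f -> v, k -> g, p -> b, t -> d / V _ V: fires at position(s) 7: unungudoburif
4. o -> e, u -> i / F C0 _: no change
surface: unungudoburif
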